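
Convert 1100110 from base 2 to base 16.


1100110 (base 2) = 102 (decimal)
102 (decimal) = 66 (base 16)


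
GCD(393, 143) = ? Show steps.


393 = 2 * 143 + 107
143 = 1 * 107 + 36
107 = 2 * 36 + 35
36 = 1 * 35 + 1
35 = 35 * 1 + 0
GCD = 1


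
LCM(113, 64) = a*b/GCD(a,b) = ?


GCD(113, 64) = 1
LCM = 113*64/1 = 7232/1 = 7232

LCM = 7232


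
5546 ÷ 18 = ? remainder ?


5546 = 18 * 308 + 2
Check: 5544 + 2 = 5546

q = 308, r = 2


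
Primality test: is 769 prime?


Check divisors up to sqrt(769) = 27.7308
No divisors found.
769 is prime.

Yes, 769 is prime


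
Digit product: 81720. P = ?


8 × 1 × 7 × 2 × 0 = 0


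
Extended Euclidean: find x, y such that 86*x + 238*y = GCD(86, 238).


Tabular extended Euclidean (each row: r = 86*s + 238*t):
r=86, s=1, t=0
r=238, s=0, t=1
q=0: r=86, s=1, t=0   [86*(1) + 238*(0) = 86]
q=2: r=66, s=-2, t=1   [86*(-2) + 238*(1) = 66]
q=1: r=20, s=3, t=-1   [86*(3) + 238*(-1) = 20]
q=3: r=6, s=-11, t=4   [86*(-11) + 238*(4) = 6]
q=3: r=2, s=36, t=-13   [86*(36) + 238*(-13) = 2]
q=3: r=0, s=-119, t=43   [86*(-119) + 238*(43) = 0]
GCD = 2; from the row with r=2: x=36, y=-13
Check: 86*(36) + 238*(-13) = 3096 - 3094 = 2

GCD = 2, x = 36, y = -13


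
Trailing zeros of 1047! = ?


floor(1047/5) = 209
floor(1047/25) = 41
floor(1047/125) = 8
floor(1047/625) = 1
Total = 259

259 trailing zeros


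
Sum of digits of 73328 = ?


7 + 3 + 3 + 2 + 8 = 23


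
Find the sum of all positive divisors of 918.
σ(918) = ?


Divisors of 918: 1, 2, 3, 6, 9, 17, 18, 27, 34, 51, 54, 102, 153, 306, 459, 918
Sum = 1 + 2 + 3 + 6 + 9 + 17 + 18 + 27 + 34 + 51 + 54 + 102 + 153 + 306 + 459 + 918 = 2160

σ(918) = 2160


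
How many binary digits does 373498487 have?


373498487 in base 2 = 10110010000110010001001110111
Number of digits = 29

29 digits (base 2)


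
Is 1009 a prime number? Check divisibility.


Check divisors up to sqrt(1009) = 31.7648
No divisors found.
1009 is prime.

Yes, 1009 is prime


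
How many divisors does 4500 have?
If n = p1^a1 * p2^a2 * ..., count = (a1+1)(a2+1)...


4500 = 2^2 × 3^2 × 5^3
d(4500) = (2+1) × (2+1) × (3+1) = 36

36 divisors


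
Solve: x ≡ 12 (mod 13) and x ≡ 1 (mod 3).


M = 13*3 = 39
M1 = M/13 = 3, M2 = M/3 = 13
M1^(-1) mod 13 = 9, M2^(-1) mod 3 = 1
x = 12*3*9 + 1*13*1 = 337
337 mod 39 = 25
Check: 25 mod 13 = 12 ✓, 25 mod 3 = 1 ✓

x ≡ 25 (mod 39)


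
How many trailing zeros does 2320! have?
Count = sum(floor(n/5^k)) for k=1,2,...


floor(2320/5) = 464
floor(2320/25) = 92
floor(2320/125) = 18
floor(2320/625) = 3
Total = 577

577 trailing zeros


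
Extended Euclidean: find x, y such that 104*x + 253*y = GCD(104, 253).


Tabular extended Euclidean (each row: r = 104*s + 253*t):
r=104, s=1, t=0
r=253, s=0, t=1
q=0: r=104, s=1, t=0   [104*(1) + 253*(0) = 104]
q=2: r=45, s=-2, t=1   [104*(-2) + 253*(1) = 45]
q=2: r=14, s=5, t=-2   [104*(5) + 253*(-2) = 14]
q=3: r=3, s=-17, t=7   [104*(-17) + 253*(7) = 3]
q=4: r=2, s=73, t=-30   [104*(73) + 253*(-30) = 2]
q=1: r=1, s=-90, t=37   [104*(-90) + 253*(37) = 1]
q=2: r=0, s=253, t=-104   [104*(253) + 253*(-104) = 0]
GCD = 1; from the row with r=1: x=-90, y=37
Check: 104*(-90) + 253*(37) = -9360 + 9361 = 1

GCD = 1, x = -90, y = 37


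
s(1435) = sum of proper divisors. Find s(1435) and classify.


Proper divisors: 1, 5, 7, 35, 41, 205, 287
Sum = 1 + 5 + 7 + 35 + 41 + 205 + 287 = 581
581 < 1435 → deficient

s(1435) = 581 (deficient)


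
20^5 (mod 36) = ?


20^1 mod 36 = 20
20^2 mod 36 = 4
20^3 mod 36 = 8
20^4 mod 36 = 16
20^5 mod 36 = 32


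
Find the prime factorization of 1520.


1520 / 2 = 760
760 / 2 = 380
380 / 2 = 190
190 / 2 = 95
95 / 5 = 19
19 / 19 = 1
1520 = 2^4 × 5 × 19


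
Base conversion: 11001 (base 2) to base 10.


11001 (base 2) = 25 (decimal)
25 (decimal) = 25 (base 10)


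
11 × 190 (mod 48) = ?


11 × 190 = 2090
2090 mod 48 = 26


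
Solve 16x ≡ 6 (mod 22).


GCD(16, 22) = 2 divides 6
Divide: 8x ≡ 3 (mod 11)
x ≡ 10 (mod 11)


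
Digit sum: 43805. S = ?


4 + 3 + 8 + 0 + 5 = 20


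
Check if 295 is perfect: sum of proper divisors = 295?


Proper divisors of 295: 1, 5, 59
Sum = 1 + 5 + 59 = 65

No, 295 is not perfect (65 ≠ 295)


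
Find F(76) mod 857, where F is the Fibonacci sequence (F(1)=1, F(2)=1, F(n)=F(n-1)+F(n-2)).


F(k) mod 857 for k=1..76:
1, 1, 2, 3, 5, 8, 13, 21, 34, 55, 89, 144, 233, 377, 610, 130, 740, 13, 753, 766, 662, 571, 376, 90, 466, 556, 165, 721, 29, 750, 779, 672, 594, 409, 146, 555, 701, 399, 243, 642, 28, 670, 698, 511, 352, 6, 358, 364, 722, 229, 94, 323, 417, 740, 300, 183, 483, 666, 292, 101, 393, 494, 30, 524, 554, 221, 775, 139, 57, 196, 253, 449, 702, 294, 139, 433
F(76) mod 857 = 433


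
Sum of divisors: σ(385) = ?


Divisors of 385: 1, 5, 7, 11, 35, 55, 77, 385
Sum = 1 + 5 + 7 + 11 + 35 + 55 + 77 + 385 = 576

σ(385) = 576


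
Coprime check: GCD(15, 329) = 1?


Euclidean algorithm:
329 = 21 * 15 + 14
15 = 1 * 14 + 1
14 = 14 * 1 + 0
GCD(15, 329) = 1

Yes, coprime (GCD = 1)


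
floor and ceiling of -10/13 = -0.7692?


-10/13 = -0.7692
floor = -1
ceil = 0

floor = -1, ceil = 0


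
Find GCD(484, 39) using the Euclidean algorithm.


484 = 12 * 39 + 16
39 = 2 * 16 + 7
16 = 2 * 7 + 2
7 = 3 * 2 + 1
2 = 2 * 1 + 0
GCD = 1


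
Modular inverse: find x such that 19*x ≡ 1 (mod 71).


Use the extended Euclidean algorithm on (71, 19); each row r = 71*s + 19*t:
r=71, s=1, t=0
r=19, s=0, t=1
q=3: r=14, s=1, t=-3   [71*(1) + 19*(-3) = 14]
q=1: r=5, s=-1, t=4   [71*(-1) + 19*(4) = 5]
q=2: r=4, s=3, t=-11   [71*(3) + 19*(-11) = 4]
q=1: r=1, s=-4, t=15   [71*(-4) + 19*(15) = 1]
q=4: r=0, s=19, t=-71   [71*(19) + 19*(-71) = 0]
GCD = 1 with t = 15, so 19*(15) ≡ 1 (mod 71)
Inverse = 15 mod 71 = 15
Check: 19 * 15 = 285 ≡ 1 (mod 71)

19^(-1) ≡ 15 (mod 71)


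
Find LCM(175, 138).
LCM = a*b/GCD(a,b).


GCD(175, 138) = 1
LCM = 175*138/1 = 24150/1 = 24150

LCM = 24150


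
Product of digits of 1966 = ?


1 × 9 × 6 × 6 = 324


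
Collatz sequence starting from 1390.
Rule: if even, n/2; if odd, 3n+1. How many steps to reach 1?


1390 → 695 → 2086 → 1043 → 3130 → 1565 → 4696 → 2348 → 1174 → 587 → 1762 → 881 → 2644 → 1322 → 661 → 1984 → 992 → 496 → 248 → 124 → 62 → 31 → 94 → 47 → 142 → 71 → 214 → 107 → 322 → 161 → 484 → 242 → 121 → 364 → 182 → 91 → 274 → 137 → 412 → 206 → 103 → 310 → 155 → 466 → 233 → 700 → 350 → 175 → 526 → 263 → 790 → 395 → 1186 → 593 → 1780 → 890 → 445 → 1336 → 668 → 334 → 167 → 502 → 251 → 754 → 377 → 1132 → 566 → 283 → 850 → 425 → 1276 → 638 → 319 → 958 → 479 → 1438 → 719 → 2158 → 1079 → 3238 → 1619 → 4858 → 2429 → 7288 → 3644 → 1822 → 911 → 2734 → 1367 → 4102 → 2051 → 6154 → 3077 → 9232 → 4616 → 2308 → 1154 → 577 → 1732 → 866 → 433 → 1300 → 650 → 325 → 976 → 488 → 244 → 122 → 61 → 184 → 92 → 46 → 23 → 70 → 35 → 106 → 53 → 160 → 80 → 40 → 20 → 10 → 5 → 16 → 8 → 4 → 2 → 1
Total steps = 127

127 steps


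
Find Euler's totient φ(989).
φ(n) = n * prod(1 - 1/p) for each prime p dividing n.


989 = 23 × 43
Prime factors: 23, 43
φ(989) = 989 × (1-1/23) × (1-1/43)
= 989 × 22/23 × 42/43 = 924

φ(989) = 924


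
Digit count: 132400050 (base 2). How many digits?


132400050 in base 2 = 111111001000100001110110010
Number of digits = 27

27 digits (base 2)


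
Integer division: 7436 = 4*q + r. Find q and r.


7436 = 4 * 1859 + 0
Check: 7436 + 0 = 7436

q = 1859, r = 0


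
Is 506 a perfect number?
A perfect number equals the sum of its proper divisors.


Proper divisors of 506: 1, 2, 11, 22, 23, 46, 253
Sum = 1 + 2 + 11 + 22 + 23 + 46 + 253 = 358

No, 506 is not perfect (358 ≠ 506)


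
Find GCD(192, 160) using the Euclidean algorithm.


192 = 1 * 160 + 32
160 = 5 * 32 + 0
GCD = 32


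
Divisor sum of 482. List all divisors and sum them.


Divisors of 482: 1, 2, 241, 482
Sum = 1 + 2 + 241 + 482 = 726

σ(482) = 726


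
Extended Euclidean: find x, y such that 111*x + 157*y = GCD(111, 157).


Tabular extended Euclidean (each row: r = 111*s + 157*t):
r=111, s=1, t=0
r=157, s=0, t=1
q=0: r=111, s=1, t=0   [111*(1) + 157*(0) = 111]
q=1: r=46, s=-1, t=1   [111*(-1) + 157*(1) = 46]
q=2: r=19, s=3, t=-2   [111*(3) + 157*(-2) = 19]
q=2: r=8, s=-7, t=5   [111*(-7) + 157*(5) = 8]
q=2: r=3, s=17, t=-12   [111*(17) + 157*(-12) = 3]
q=2: r=2, s=-41, t=29   [111*(-41) + 157*(29) = 2]
q=1: r=1, s=58, t=-41   [111*(58) + 157*(-41) = 1]
q=2: r=0, s=-157, t=111   [111*(-157) + 157*(111) = 0]
GCD = 1; from the row with r=1: x=58, y=-41
Check: 111*(58) + 157*(-41) = 6438 - 6437 = 1

GCD = 1, x = 58, y = -41


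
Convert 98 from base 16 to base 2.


98 (base 16) = 152 (decimal)
152 (decimal) = 10011000 (base 2)


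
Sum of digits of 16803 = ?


1 + 6 + 8 + 0 + 3 = 18


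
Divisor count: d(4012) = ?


4012 = 2^2 × 17^1 × 59^1
d(4012) = (2+1) × (1+1) × (1+1) = 12

12 divisors


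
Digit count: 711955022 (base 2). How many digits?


711955022 in base 2 = 101010011011111001001001001110
Number of digits = 30

30 digits (base 2)


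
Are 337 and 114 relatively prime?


Euclidean algorithm:
337 = 2 * 114 + 109
114 = 1 * 109 + 5
109 = 21 * 5 + 4
5 = 1 * 4 + 1
4 = 4 * 1 + 0
GCD(337, 114) = 1

Yes, coprime (GCD = 1)


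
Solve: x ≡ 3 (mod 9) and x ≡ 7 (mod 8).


M = 9*8 = 72
M1 = M/9 = 8, M2 = M/8 = 9
M1^(-1) mod 9 = 8, M2^(-1) mod 8 = 1
x = 3*8*8 + 7*9*1 = 255
255 mod 72 = 39
Check: 39 mod 9 = 3 ✓, 39 mod 8 = 7 ✓

x ≡ 39 (mod 72)


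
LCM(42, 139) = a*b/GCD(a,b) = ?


GCD(42, 139) = 1
LCM = 42*139/1 = 5838/1 = 5838

LCM = 5838


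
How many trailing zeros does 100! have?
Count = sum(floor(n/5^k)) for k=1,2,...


floor(100/5) = 20
floor(100/25) = 4
Total = 24

24 trailing zeros


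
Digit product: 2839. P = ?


2 × 8 × 3 × 9 = 432


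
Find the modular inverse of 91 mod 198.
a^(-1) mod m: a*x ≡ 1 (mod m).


Use the extended Euclidean algorithm on (198, 91); each row r = 198*s + 91*t:
r=198, s=1, t=0
r=91, s=0, t=1
q=2: r=16, s=1, t=-2   [198*(1) + 91*(-2) = 16]
q=5: r=11, s=-5, t=11   [198*(-5) + 91*(11) = 11]
q=1: r=5, s=6, t=-13   [198*(6) + 91*(-13) = 5]
q=2: r=1, s=-17, t=37   [198*(-17) + 91*(37) = 1]
q=5: r=0, s=91, t=-198   [198*(91) + 91*(-198) = 0]
GCD = 1 with t = 37, so 91*(37) ≡ 1 (mod 198)
Inverse = 37 mod 198 = 37
Check: 91 * 37 = 3367 ≡ 1 (mod 198)

91^(-1) ≡ 37 (mod 198)


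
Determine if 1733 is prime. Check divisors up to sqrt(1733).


Check divisors up to sqrt(1733) = 41.6293
No divisors found.
1733 is prime.

Yes, 1733 is prime


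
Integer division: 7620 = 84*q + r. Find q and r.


7620 = 84 * 90 + 60
Check: 7560 + 60 = 7620

q = 90, r = 60


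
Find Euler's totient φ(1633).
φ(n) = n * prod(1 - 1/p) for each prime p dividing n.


1633 = 23 × 71
Prime factors: 23, 71
φ(1633) = 1633 × (1-1/23) × (1-1/71)
= 1633 × 22/23 × 70/71 = 1540

φ(1633) = 1540


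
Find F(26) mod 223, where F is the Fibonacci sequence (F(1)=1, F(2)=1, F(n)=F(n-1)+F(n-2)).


F(k) mod 223 for k=1..26:
1, 1, 2, 3, 5, 8, 13, 21, 34, 55, 89, 144, 10, 154, 164, 95, 36, 131, 167, 75, 19, 94, 113, 207, 97, 81
F(26) mod 223 = 81


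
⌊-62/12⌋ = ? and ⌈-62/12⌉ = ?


-62/12 = -5.1667
floor = -6
ceil = -5

floor = -6, ceil = -5


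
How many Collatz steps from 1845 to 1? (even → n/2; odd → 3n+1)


1845 → 5536 → 2768 → 1384 → 692 → 346 → 173 → 520 → 260 → 130 → 65 → 196 → 98 → 49 → 148 → 74 → 37 → 112 → 56 → 28 → 14 → 7 → 22 → 11 → 34 → 17 → 52 → 26 → 13 → 40 → 20 → 10 → 5 → 16 → 8 → 4 → 2 → 1
Total steps = 37

37 steps


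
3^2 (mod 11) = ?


3^1 mod 11 = 3
3^2 mod 11 = 9


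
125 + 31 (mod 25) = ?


125 + 31 = 156
156 mod 25 = 6


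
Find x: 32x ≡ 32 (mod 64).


GCD(32, 64) = 32 divides 32
Divide: 1x ≡ 1 (mod 2)
x ≡ 1 (mod 2)


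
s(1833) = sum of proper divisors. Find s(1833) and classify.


Proper divisors: 1, 3, 13, 39, 47, 141, 611
Sum = 1 + 3 + 13 + 39 + 47 + 141 + 611 = 855
855 < 1833 → deficient

s(1833) = 855 (deficient)


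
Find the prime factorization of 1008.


1008 / 2 = 504
504 / 2 = 252
252 / 2 = 126
126 / 2 = 63
63 / 3 = 21
21 / 3 = 7
7 / 7 = 1
1008 = 2^4 × 3^2 × 7


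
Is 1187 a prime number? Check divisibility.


Check divisors up to sqrt(1187) = 34.4529
No divisors found.
1187 is prime.

Yes, 1187 is prime


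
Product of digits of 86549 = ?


8 × 6 × 5 × 4 × 9 = 8640


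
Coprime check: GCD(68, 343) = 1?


Euclidean algorithm:
343 = 5 * 68 + 3
68 = 22 * 3 + 2
3 = 1 * 2 + 1
2 = 2 * 1 + 0
GCD(68, 343) = 1

Yes, coprime (GCD = 1)


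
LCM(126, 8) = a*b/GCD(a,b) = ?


GCD(126, 8) = 2
LCM = 126*8/2 = 1008/2 = 504

LCM = 504


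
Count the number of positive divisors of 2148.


2148 = 2^2 × 3^1 × 179^1
d(2148) = (2+1) × (1+1) × (1+1) = 12

12 divisors


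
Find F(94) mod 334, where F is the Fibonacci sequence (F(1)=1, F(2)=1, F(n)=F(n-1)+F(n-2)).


F(k) mod 334 for k=1..94:
1, 1, 2, 3, 5, 8, 13, 21, 34, 55, 89, 144, 233, 43, 276, 319, 261, 246, 173, 85, 258, 9, 267, 276, 209, 151, 26, 177, 203, 46, 249, 295, 210, 171, 47, 218, 265, 149, 80, 229, 309, 204, 179, 49, 228, 277, 171, 114, 285, 65, 16, 81, 97, 178, 275, 119, 60, 179, 239, 84, 323, 73, 62, 135, 197, 332, 195, 193, 54, 247, 301, 214, 181, 61, 242, 303, 211, 180, 57, 237, 294, 197, 157, 20, 177, 197, 40, 237, 277, 180, 123, 303, 92, 61
F(94) mod 334 = 61


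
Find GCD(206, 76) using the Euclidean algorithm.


206 = 2 * 76 + 54
76 = 1 * 54 + 22
54 = 2 * 22 + 10
22 = 2 * 10 + 2
10 = 5 * 2 + 0
GCD = 2


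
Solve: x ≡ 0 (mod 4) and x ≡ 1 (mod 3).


M = 4*3 = 12
M1 = M/4 = 3, M2 = M/3 = 4
M1^(-1) mod 4 = 3, M2^(-1) mod 3 = 1
x = 0*3*3 + 1*4*1 = 4
4 mod 12 = 4
Check: 4 mod 4 = 0 ✓, 4 mod 3 = 1 ✓

x ≡ 4 (mod 12)


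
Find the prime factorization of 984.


984 / 2 = 492
492 / 2 = 246
246 / 2 = 123
123 / 3 = 41
41 / 41 = 1
984 = 2^3 × 3 × 41


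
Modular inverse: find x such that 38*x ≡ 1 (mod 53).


Use the extended Euclidean algorithm on (53, 38); each row r = 53*s + 38*t:
r=53, s=1, t=0
r=38, s=0, t=1
q=1: r=15, s=1, t=-1   [53*(1) + 38*(-1) = 15]
q=2: r=8, s=-2, t=3   [53*(-2) + 38*(3) = 8]
q=1: r=7, s=3, t=-4   [53*(3) + 38*(-4) = 7]
q=1: r=1, s=-5, t=7   [53*(-5) + 38*(7) = 1]
q=7: r=0, s=38, t=-53   [53*(38) + 38*(-53) = 0]
GCD = 1 with t = 7, so 38*(7) ≡ 1 (mod 53)
Inverse = 7 mod 53 = 7
Check: 38 * 7 = 266 ≡ 1 (mod 53)

38^(-1) ≡ 7 (mod 53)


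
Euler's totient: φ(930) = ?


930 = 2 × 3 × 5 × 31
Prime factors: 2, 3, 5, 31
φ(930) = 930 × (1-1/2) × (1-1/3) × (1-1/5) × (1-1/31)
= 930 × 1/2 × 2/3 × 4/5 × 30/31 = 240

φ(930) = 240


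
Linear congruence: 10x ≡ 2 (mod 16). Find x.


GCD(10, 16) = 2 divides 2
Divide: 5x ≡ 1 (mod 8)
x ≡ 5 (mod 8)


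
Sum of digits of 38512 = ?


3 + 8 + 5 + 1 + 2 = 19


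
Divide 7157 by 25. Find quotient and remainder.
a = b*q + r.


7157 = 25 * 286 + 7
Check: 7150 + 7 = 7157

q = 286, r = 7


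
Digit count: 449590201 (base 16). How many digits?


449590201 in base 16 = 1ACC33B9
Number of digits = 8

8 digits (base 16)


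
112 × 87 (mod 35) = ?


112 × 87 = 9744
9744 mod 35 = 14


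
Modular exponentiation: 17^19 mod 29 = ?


17^1 mod 29 = 17
17^2 mod 29 = 28
17^3 mod 29 = 12
17^4 mod 29 = 1
17^5 mod 29 = 17
17^6 mod 29 = 28
17^7 mod 29 = 12
17^8 mod 29 = 1
17^9 mod 29 = 17
17^10 mod 29 = 28
17^11 mod 29 = 12
17^12 mod 29 = 1
17^13 mod 29 = 17
17^14 mod 29 = 28
17^15 mod 29 = 12
17^16 mod 29 = 1
17^17 mod 29 = 17
17^18 mod 29 = 28
17^19 mod 29 = 12


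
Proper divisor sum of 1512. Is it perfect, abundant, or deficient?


Proper divisors: 1, 2, 3, 4, 6, 7, 8, 9, 12, 14, 18, 21, 24, 27, 28, 36, 42, 54, 56, 63, 72, 84, 108, 126, 168, 189, 216, 252, 378, 504, 756
Sum = 1 + 2 + 3 + 4 + 6 + 7 + 8 + 9 + 12 + 14 + 18 + 21 + 24 + 27 + 28 + 36 + 42 + 54 + 56 + 63 + 72 + 84 + 108 + 126 + 168 + 189 + 216 + 252 + 378 + 504 + 756 = 3288
3288 > 1512 → abundant

s(1512) = 3288 (abundant)


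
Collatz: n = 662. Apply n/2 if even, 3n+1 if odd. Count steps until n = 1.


662 → 331 → 994 → 497 → 1492 → 746 → 373 → 1120 → 560 → 280 → 140 → 70 → 35 → 106 → 53 → 160 → 80 → 40 → 20 → 10 → 5 → 16 → 8 → 4 → 2 → 1
Total steps = 25

25 steps


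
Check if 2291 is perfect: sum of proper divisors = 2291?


Proper divisors of 2291: 1, 29, 79
Sum = 1 + 29 + 79 = 109

No, 2291 is not perfect (109 ≠ 2291)


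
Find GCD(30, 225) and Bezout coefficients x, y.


Tabular extended Euclidean (each row: r = 30*s + 225*t):
r=30, s=1, t=0
r=225, s=0, t=1
q=0: r=30, s=1, t=0   [30*(1) + 225*(0) = 30]
q=7: r=15, s=-7, t=1   [30*(-7) + 225*(1) = 15]
q=2: r=0, s=15, t=-2   [30*(15) + 225*(-2) = 0]
GCD = 15; from the row with r=15: x=-7, y=1
Check: 30*(-7) + 225*(1) = -210 + 225 = 15

GCD = 15, x = -7, y = 1


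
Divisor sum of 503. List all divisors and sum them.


Divisors of 503: 1, 503
Sum = 1 + 503 = 504

σ(503) = 504


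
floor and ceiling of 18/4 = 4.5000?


18/4 = 4.5000
floor = 4
ceil = 5

floor = 4, ceil = 5


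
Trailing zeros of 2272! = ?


floor(2272/5) = 454
floor(2272/25) = 90
floor(2272/125) = 18
floor(2272/625) = 3
Total = 565

565 trailing zeros


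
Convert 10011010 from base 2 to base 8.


10011010 (base 2) = 154 (decimal)
154 (decimal) = 232 (base 8)


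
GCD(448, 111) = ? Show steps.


448 = 4 * 111 + 4
111 = 27 * 4 + 3
4 = 1 * 3 + 1
3 = 3 * 1 + 0
GCD = 1


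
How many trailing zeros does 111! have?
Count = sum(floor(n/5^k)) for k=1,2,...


floor(111/5) = 22
floor(111/25) = 4
Total = 26

26 trailing zeros


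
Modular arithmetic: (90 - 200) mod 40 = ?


90 - 200 = -110
-110 mod 40 = 10


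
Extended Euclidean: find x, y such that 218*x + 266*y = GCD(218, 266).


Tabular extended Euclidean (each row: r = 218*s + 266*t):
r=218, s=1, t=0
r=266, s=0, t=1
q=0: r=218, s=1, t=0   [218*(1) + 266*(0) = 218]
q=1: r=48, s=-1, t=1   [218*(-1) + 266*(1) = 48]
q=4: r=26, s=5, t=-4   [218*(5) + 266*(-4) = 26]
q=1: r=22, s=-6, t=5   [218*(-6) + 266*(5) = 22]
q=1: r=4, s=11, t=-9   [218*(11) + 266*(-9) = 4]
q=5: r=2, s=-61, t=50   [218*(-61) + 266*(50) = 2]
q=2: r=0, s=133, t=-109   [218*(133) + 266*(-109) = 0]
GCD = 2; from the row with r=2: x=-61, y=50
Check: 218*(-61) + 266*(50) = -13298 + 13300 = 2

GCD = 2, x = -61, y = 50


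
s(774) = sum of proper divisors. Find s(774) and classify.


Proper divisors: 1, 2, 3, 6, 9, 18, 43, 86, 129, 258, 387
Sum = 1 + 2 + 3 + 6 + 9 + 18 + 43 + 86 + 129 + 258 + 387 = 942
942 > 774 → abundant

s(774) = 942 (abundant)


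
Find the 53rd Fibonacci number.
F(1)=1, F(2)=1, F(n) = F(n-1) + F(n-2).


Sequence: 1, 1, 2, 3, 5, 8, 13, 21, 34, 55, 89, 144, 233, 377, 610, 987, 1597, 2584, 4181, 6765, 10946, 17711, 28657, 46368, 75025, 121393, 196418, 317811, 514229, 832040, 1346269, 2178309, 3524578, 5702887, 9227465, 14930352, 24157817, 39088169, 63245986, 102334155, 165580141, 267914296, 433494437, 701408733, 1134903170, 1836311903, 2971215073, 4807526976, 7778742049, 12586269025, 20365011074, 32951280099, 53316291173
F(53) = 53316291173


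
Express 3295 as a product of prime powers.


3295 / 5 = 659
659 / 659 = 1
3295 = 5 × 659


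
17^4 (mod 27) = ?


17^1 mod 27 = 17
17^2 mod 27 = 19
17^3 mod 27 = 26
17^4 mod 27 = 10


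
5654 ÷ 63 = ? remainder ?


5654 = 63 * 89 + 47
Check: 5607 + 47 = 5654

q = 89, r = 47


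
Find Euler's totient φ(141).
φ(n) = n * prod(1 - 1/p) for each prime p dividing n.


141 = 3 × 47
Prime factors: 3, 47
φ(141) = 141 × (1-1/3) × (1-1/47)
= 141 × 2/3 × 46/47 = 92

φ(141) = 92


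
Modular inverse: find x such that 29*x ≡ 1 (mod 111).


Use the extended Euclidean algorithm on (111, 29); each row r = 111*s + 29*t:
r=111, s=1, t=0
r=29, s=0, t=1
q=3: r=24, s=1, t=-3   [111*(1) + 29*(-3) = 24]
q=1: r=5, s=-1, t=4   [111*(-1) + 29*(4) = 5]
q=4: r=4, s=5, t=-19   [111*(5) + 29*(-19) = 4]
q=1: r=1, s=-6, t=23   [111*(-6) + 29*(23) = 1]
q=4: r=0, s=29, t=-111   [111*(29) + 29*(-111) = 0]
GCD = 1 with t = 23, so 29*(23) ≡ 1 (mod 111)
Inverse = 23 mod 111 = 23
Check: 29 * 23 = 667 ≡ 1 (mod 111)

29^(-1) ≡ 23 (mod 111)


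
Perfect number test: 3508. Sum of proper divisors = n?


Proper divisors of 3508: 1, 2, 4, 877, 1754
Sum = 1 + 2 + 4 + 877 + 1754 = 2638

No, 3508 is not perfect (2638 ≠ 3508)


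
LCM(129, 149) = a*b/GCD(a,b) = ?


GCD(129, 149) = 1
LCM = 129*149/1 = 19221/1 = 19221

LCM = 19221


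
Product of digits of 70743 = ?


7 × 0 × 7 × 4 × 3 = 0


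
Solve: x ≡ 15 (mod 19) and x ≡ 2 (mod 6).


M = 19*6 = 114
M1 = M/19 = 6, M2 = M/6 = 19
M1^(-1) mod 19 = 16, M2^(-1) mod 6 = 1
x = 15*6*16 + 2*19*1 = 1478
1478 mod 114 = 110
Check: 110 mod 19 = 15 ✓, 110 mod 6 = 2 ✓

x ≡ 110 (mod 114)


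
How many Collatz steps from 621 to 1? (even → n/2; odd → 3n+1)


621 → 1864 → 932 → 466 → 233 → 700 → 350 → 175 → 526 → 263 → 790 → 395 → 1186 → 593 → 1780 → 890 → 445 → 1336 → 668 → 334 → 167 → 502 → 251 → 754 → 377 → 1132 → 566 → 283 → 850 → 425 → 1276 → 638 → 319 → 958 → 479 → 1438 → 719 → 2158 → 1079 → 3238 → 1619 → 4858 → 2429 → 7288 → 3644 → 1822 → 911 → 2734 → 1367 → 4102 → 2051 → 6154 → 3077 → 9232 → 4616 → 2308 → 1154 → 577 → 1732 → 866 → 433 → 1300 → 650 → 325 → 976 → 488 → 244 → 122 → 61 → 184 → 92 → 46 → 23 → 70 → 35 → 106 → 53 → 160 → 80 → 40 → 20 → 10 → 5 → 16 → 8 → 4 → 2 → 1
Total steps = 87

87 steps


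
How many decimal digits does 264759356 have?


264759356 has 9 digits in base 10
floor(log10(264759356)) + 1 = floor(8.4229) + 1 = 9

9 digits (base 10)


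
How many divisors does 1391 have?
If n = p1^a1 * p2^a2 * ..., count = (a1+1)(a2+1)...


1391 = 13^1 × 107^1
d(1391) = (1+1) × (1+1) = 4

4 divisors


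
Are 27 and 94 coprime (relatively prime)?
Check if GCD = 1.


Euclidean algorithm:
94 = 3 * 27 + 13
27 = 2 * 13 + 1
13 = 13 * 1 + 0
GCD(27, 94) = 1

Yes, coprime (GCD = 1)


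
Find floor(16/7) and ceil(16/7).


16/7 = 2.2857
floor = 2
ceil = 3

floor = 2, ceil = 3


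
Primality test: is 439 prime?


Check divisors up to sqrt(439) = 20.9523
No divisors found.
439 is prime.

Yes, 439 is prime


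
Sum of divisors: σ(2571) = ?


Divisors of 2571: 1, 3, 857, 2571
Sum = 1 + 3 + 857 + 2571 = 3432

σ(2571) = 3432


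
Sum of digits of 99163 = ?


9 + 9 + 1 + 6 + 3 = 28


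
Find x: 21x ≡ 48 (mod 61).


GCD(21, 61) = 1, unique solution
a^(-1) mod 61 = 32
x = 32 * 48 mod 61 = 11

x ≡ 11 (mod 61)


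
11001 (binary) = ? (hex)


11001 (base 2) = 25 (decimal)
25 (decimal) = 19 (base 16)


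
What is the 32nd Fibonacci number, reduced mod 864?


F(k) mod 864 for k=1..32:
1, 1, 2, 3, 5, 8, 13, 21, 34, 55, 89, 144, 233, 377, 610, 123, 733, 856, 725, 717, 578, 431, 145, 576, 721, 433, 290, 723, 149, 8, 157, 165
F(32) mod 864 = 165


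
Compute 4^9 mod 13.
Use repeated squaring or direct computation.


4^1 mod 13 = 4
4^2 mod 13 = 3
4^3 mod 13 = 12
4^4 mod 13 = 9
4^5 mod 13 = 10
4^6 mod 13 = 1
4^7 mod 13 = 4
4^8 mod 13 = 3
4^9 mod 13 = 12


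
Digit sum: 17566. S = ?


1 + 7 + 5 + 6 + 6 = 25


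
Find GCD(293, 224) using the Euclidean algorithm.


293 = 1 * 224 + 69
224 = 3 * 69 + 17
69 = 4 * 17 + 1
17 = 17 * 1 + 0
GCD = 1


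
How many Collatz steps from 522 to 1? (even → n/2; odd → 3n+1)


522 → 261 → 784 → 392 → 196 → 98 → 49 → 148 → 74 → 37 → 112 → 56 → 28 → 14 → 7 → 22 → 11 → 34 → 17 → 52 → 26 → 13 → 40 → 20 → 10 → 5 → 16 → 8 → 4 → 2 → 1
Total steps = 30

30 steps


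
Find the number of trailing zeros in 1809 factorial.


floor(1809/5) = 361
floor(1809/25) = 72
floor(1809/125) = 14
floor(1809/625) = 2
Total = 449

449 trailing zeros


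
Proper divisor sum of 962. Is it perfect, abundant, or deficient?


Proper divisors: 1, 2, 13, 26, 37, 74, 481
Sum = 1 + 2 + 13 + 26 + 37 + 74 + 481 = 634
634 < 962 → deficient

s(962) = 634 (deficient)


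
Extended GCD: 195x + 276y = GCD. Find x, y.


Tabular extended Euclidean (each row: r = 195*s + 276*t):
r=195, s=1, t=0
r=276, s=0, t=1
q=0: r=195, s=1, t=0   [195*(1) + 276*(0) = 195]
q=1: r=81, s=-1, t=1   [195*(-1) + 276*(1) = 81]
q=2: r=33, s=3, t=-2   [195*(3) + 276*(-2) = 33]
q=2: r=15, s=-7, t=5   [195*(-7) + 276*(5) = 15]
q=2: r=3, s=17, t=-12   [195*(17) + 276*(-12) = 3]
q=5: r=0, s=-92, t=65   [195*(-92) + 276*(65) = 0]
GCD = 3; from the row with r=3: x=17, y=-12
Check: 195*(17) + 276*(-12) = 3315 - 3312 = 3

GCD = 3, x = 17, y = -12


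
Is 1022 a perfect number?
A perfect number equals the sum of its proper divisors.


Proper divisors of 1022: 1, 2, 7, 14, 73, 146, 511
Sum = 1 + 2 + 7 + 14 + 73 + 146 + 511 = 754

No, 1022 is not perfect (754 ≠ 1022)


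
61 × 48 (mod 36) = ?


61 × 48 = 2928
2928 mod 36 = 12


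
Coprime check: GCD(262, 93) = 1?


Euclidean algorithm:
262 = 2 * 93 + 76
93 = 1 * 76 + 17
76 = 4 * 17 + 8
17 = 2 * 8 + 1
8 = 8 * 1 + 0
GCD(262, 93) = 1

Yes, coprime (GCD = 1)


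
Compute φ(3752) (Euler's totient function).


3752 = 2^3 × 7 × 67
Prime factors: 2, 7, 67
φ(3752) = 3752 × (1-1/2) × (1-1/7) × (1-1/67)
= 3752 × 1/2 × 6/7 × 66/67 = 1584

φ(3752) = 1584


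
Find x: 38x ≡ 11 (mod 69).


GCD(38, 69) = 1, unique solution
a^(-1) mod 69 = 20
x = 20 * 11 mod 69 = 13

x ≡ 13 (mod 69)


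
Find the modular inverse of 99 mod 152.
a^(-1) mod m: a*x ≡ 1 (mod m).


Use the extended Euclidean algorithm on (152, 99); each row r = 152*s + 99*t:
r=152, s=1, t=0
r=99, s=0, t=1
q=1: r=53, s=1, t=-1   [152*(1) + 99*(-1) = 53]
q=1: r=46, s=-1, t=2   [152*(-1) + 99*(2) = 46]
q=1: r=7, s=2, t=-3   [152*(2) + 99*(-3) = 7]
q=6: r=4, s=-13, t=20   [152*(-13) + 99*(20) = 4]
q=1: r=3, s=15, t=-23   [152*(15) + 99*(-23) = 3]
q=1: r=1, s=-28, t=43   [152*(-28) + 99*(43) = 1]
q=3: r=0, s=99, t=-152   [152*(99) + 99*(-152) = 0]
GCD = 1 with t = 43, so 99*(43) ≡ 1 (mod 152)
Inverse = 43 mod 152 = 43
Check: 99 * 43 = 4257 ≡ 1 (mod 152)

99^(-1) ≡ 43 (mod 152)


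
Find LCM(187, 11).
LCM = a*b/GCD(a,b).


GCD(187, 11) = 11
LCM = 187*11/11 = 2057/11 = 187

LCM = 187


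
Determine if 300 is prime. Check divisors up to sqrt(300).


300 / 2 = 150 (exact division)
300 is NOT prime.

No, 300 is not prime


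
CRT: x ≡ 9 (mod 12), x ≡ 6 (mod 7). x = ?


M = 12*7 = 84
M1 = M/12 = 7, M2 = M/7 = 12
M1^(-1) mod 12 = 7, M2^(-1) mod 7 = 3
x = 9*7*7 + 6*12*3 = 657
657 mod 84 = 69
Check: 69 mod 12 = 9 ✓, 69 mod 7 = 6 ✓

x ≡ 69 (mod 84)


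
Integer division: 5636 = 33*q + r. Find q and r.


5636 = 33 * 170 + 26
Check: 5610 + 26 = 5636

q = 170, r = 26


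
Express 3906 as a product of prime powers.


3906 / 2 = 1953
1953 / 3 = 651
651 / 3 = 217
217 / 7 = 31
31 / 31 = 1
3906 = 2 × 3^2 × 7 × 31


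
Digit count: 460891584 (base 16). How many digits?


460891584 in base 16 = 1B78A5C0
Number of digits = 8

8 digits (base 16)


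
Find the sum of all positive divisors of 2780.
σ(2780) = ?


Divisors of 2780: 1, 2, 4, 5, 10, 20, 139, 278, 556, 695, 1390, 2780
Sum = 1 + 2 + 4 + 5 + 10 + 20 + 139 + 278 + 556 + 695 + 1390 + 2780 = 5880

σ(2780) = 5880


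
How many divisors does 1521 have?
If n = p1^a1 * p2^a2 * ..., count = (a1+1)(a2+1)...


1521 = 3^2 × 13^2
d(1521) = (2+1) × (2+1) = 9

9 divisors


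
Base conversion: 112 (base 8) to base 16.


112 (base 8) = 74 (decimal)
74 (decimal) = 4A (base 16)


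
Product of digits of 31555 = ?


3 × 1 × 5 × 5 × 5 = 375


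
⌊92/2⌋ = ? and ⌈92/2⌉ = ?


92/2 = 46.0000
floor = 46
ceil = 46

floor = 46, ceil = 46


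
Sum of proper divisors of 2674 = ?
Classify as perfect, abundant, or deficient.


Proper divisors: 1, 2, 7, 14, 191, 382, 1337
Sum = 1 + 2 + 7 + 14 + 191 + 382 + 1337 = 1934
1934 < 2674 → deficient

s(2674) = 1934 (deficient)


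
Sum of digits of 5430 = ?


5 + 4 + 3 + 0 = 12


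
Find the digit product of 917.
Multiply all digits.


9 × 1 × 7 = 63


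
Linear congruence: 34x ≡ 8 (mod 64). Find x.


GCD(34, 64) = 2 divides 8
Divide: 17x ≡ 4 (mod 32)
x ≡ 4 (mod 32)


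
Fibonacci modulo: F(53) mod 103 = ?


F(k) mod 103 for k=1..53:
1, 1, 2, 3, 5, 8, 13, 21, 34, 55, 89, 41, 27, 68, 95, 60, 52, 9, 61, 70, 28, 98, 23, 18, 41, 59, 100, 56, 53, 6, 59, 65, 21, 86, 4, 90, 94, 81, 72, 50, 19, 69, 88, 54, 39, 93, 29, 19, 48, 67, 12, 79, 91
F(53) mod 103 = 91


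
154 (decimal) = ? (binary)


154 (base 10) = 154 (decimal)
154 (decimal) = 10011010 (base 2)


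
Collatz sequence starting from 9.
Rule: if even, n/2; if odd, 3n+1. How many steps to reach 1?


9 → 28 → 14 → 7 → 22 → 11 → 34 → 17 → 52 → 26 → 13 → 40 → 20 → 10 → 5 → 16 → 8 → 4 → 2 → 1
Total steps = 19

19 steps


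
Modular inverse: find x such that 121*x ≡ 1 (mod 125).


Use the extended Euclidean algorithm on (125, 121); each row r = 125*s + 121*t:
r=125, s=1, t=0
r=121, s=0, t=1
q=1: r=4, s=1, t=-1   [125*(1) + 121*(-1) = 4]
q=30: r=1, s=-30, t=31   [125*(-30) + 121*(31) = 1]
q=4: r=0, s=121, t=-125   [125*(121) + 121*(-125) = 0]
GCD = 1 with t = 31, so 121*(31) ≡ 1 (mod 125)
Inverse = 31 mod 125 = 31
Check: 121 * 31 = 3751 ≡ 1 (mod 125)

121^(-1) ≡ 31 (mod 125)


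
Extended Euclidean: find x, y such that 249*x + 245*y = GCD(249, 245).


Tabular extended Euclidean (each row: r = 249*s + 245*t):
r=249, s=1, t=0
r=245, s=0, t=1
q=1: r=4, s=1, t=-1   [249*(1) + 245*(-1) = 4]
q=61: r=1, s=-61, t=62   [249*(-61) + 245*(62) = 1]
q=4: r=0, s=245, t=-249   [249*(245) + 245*(-249) = 0]
GCD = 1; from the row with r=1: x=-61, y=62
Check: 249*(-61) + 245*(62) = -15189 + 15190 = 1

GCD = 1, x = -61, y = 62


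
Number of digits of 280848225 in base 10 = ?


280848225 has 9 digits in base 10
floor(log10(280848225)) + 1 = floor(8.4485) + 1 = 9

9 digits (base 10)


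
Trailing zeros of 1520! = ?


floor(1520/5) = 304
floor(1520/25) = 60
floor(1520/125) = 12
floor(1520/625) = 2
Total = 378

378 trailing zeros


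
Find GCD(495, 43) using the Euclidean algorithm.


495 = 11 * 43 + 22
43 = 1 * 22 + 21
22 = 1 * 21 + 1
21 = 21 * 1 + 0
GCD = 1


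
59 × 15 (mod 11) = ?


59 × 15 = 885
885 mod 11 = 5


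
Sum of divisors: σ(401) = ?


Divisors of 401: 1, 401
Sum = 1 + 401 = 402

σ(401) = 402


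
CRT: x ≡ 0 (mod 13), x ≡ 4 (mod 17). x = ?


M = 13*17 = 221
M1 = M/13 = 17, M2 = M/17 = 13
M1^(-1) mod 13 = 10, M2^(-1) mod 17 = 4
x = 0*17*10 + 4*13*4 = 208
208 mod 221 = 208
Check: 208 mod 13 = 0 ✓, 208 mod 17 = 4 ✓

x ≡ 208 (mod 221)


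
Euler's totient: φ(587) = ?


587 = 587
Prime factors: 587
φ(587) = 587 × (1-1/587)
= 587 × 586/587 = 586

φ(587) = 586


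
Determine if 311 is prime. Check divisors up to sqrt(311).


Check divisors up to sqrt(311) = 17.6352
No divisors found.
311 is prime.

Yes, 311 is prime


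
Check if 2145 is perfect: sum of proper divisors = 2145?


Proper divisors of 2145: 1, 3, 5, 11, 13, 15, 33, 39, 55, 65, 143, 165, 195, 429, 715
Sum = 1 + 3 + 5 + 11 + 13 + 15 + 33 + 39 + 55 + 65 + 143 + 165 + 195 + 429 + 715 = 1887

No, 2145 is not perfect (1887 ≠ 2145)


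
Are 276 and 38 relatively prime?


Euclidean algorithm:
276 = 7 * 38 + 10
38 = 3 * 10 + 8
10 = 1 * 8 + 2
8 = 4 * 2 + 0
GCD(276, 38) = 2

No, not coprime (GCD = 2)


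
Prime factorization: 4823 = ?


4823 / 7 = 689
689 / 13 = 53
53 / 53 = 1
4823 = 7 × 13 × 53


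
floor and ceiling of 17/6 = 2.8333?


17/6 = 2.8333
floor = 2
ceil = 3

floor = 2, ceil = 3


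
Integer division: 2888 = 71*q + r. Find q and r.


2888 = 71 * 40 + 48
Check: 2840 + 48 = 2888

q = 40, r = 48


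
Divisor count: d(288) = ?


288 = 2^5 × 3^2
d(288) = (5+1) × (2+1) = 18

18 divisors


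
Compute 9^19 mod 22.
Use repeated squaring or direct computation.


9^1 mod 22 = 9
9^2 mod 22 = 15
9^3 mod 22 = 3
9^4 mod 22 = 5
9^5 mod 22 = 1
9^6 mod 22 = 9
9^7 mod 22 = 15
9^8 mod 22 = 3
9^9 mod 22 = 5
9^10 mod 22 = 1
9^11 mod 22 = 9
9^12 mod 22 = 15
9^13 mod 22 = 3
9^14 mod 22 = 5
9^15 mod 22 = 1
9^16 mod 22 = 9
9^17 mod 22 = 15
9^18 mod 22 = 3
9^19 mod 22 = 5


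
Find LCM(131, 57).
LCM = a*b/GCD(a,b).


GCD(131, 57) = 1
LCM = 131*57/1 = 7467/1 = 7467

LCM = 7467


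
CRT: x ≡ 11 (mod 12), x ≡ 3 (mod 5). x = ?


M = 12*5 = 60
M1 = M/12 = 5, M2 = M/5 = 12
M1^(-1) mod 12 = 5, M2^(-1) mod 5 = 3
x = 11*5*5 + 3*12*3 = 383
383 mod 60 = 23
Check: 23 mod 12 = 11 ✓, 23 mod 5 = 3 ✓

x ≡ 23 (mod 60)


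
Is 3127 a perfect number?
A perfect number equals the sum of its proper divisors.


Proper divisors of 3127: 1, 53, 59
Sum = 1 + 53 + 59 = 113

No, 3127 is not perfect (113 ≠ 3127)


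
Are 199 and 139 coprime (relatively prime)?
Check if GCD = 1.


Euclidean algorithm:
199 = 1 * 139 + 60
139 = 2 * 60 + 19
60 = 3 * 19 + 3
19 = 6 * 3 + 1
3 = 3 * 1 + 0
GCD(199, 139) = 1

Yes, coprime (GCD = 1)


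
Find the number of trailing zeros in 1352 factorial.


floor(1352/5) = 270
floor(1352/25) = 54
floor(1352/125) = 10
floor(1352/625) = 2
Total = 336

336 trailing zeros


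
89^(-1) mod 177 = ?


Use the extended Euclidean algorithm on (177, 89); each row r = 177*s + 89*t:
r=177, s=1, t=0
r=89, s=0, t=1
q=1: r=88, s=1, t=-1   [177*(1) + 89*(-1) = 88]
q=1: r=1, s=-1, t=2   [177*(-1) + 89*(2) = 1]
q=88: r=0, s=89, t=-177   [177*(89) + 89*(-177) = 0]
GCD = 1 with t = 2, so 89*(2) ≡ 1 (mod 177)
Inverse = 2 mod 177 = 2
Check: 89 * 2 = 178 ≡ 1 (mod 177)

89^(-1) ≡ 2 (mod 177)


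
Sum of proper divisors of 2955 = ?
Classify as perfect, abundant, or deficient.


Proper divisors: 1, 3, 5, 15, 197, 591, 985
Sum = 1 + 3 + 5 + 15 + 197 + 591 + 985 = 1797
1797 < 2955 → deficient

s(2955) = 1797 (deficient)


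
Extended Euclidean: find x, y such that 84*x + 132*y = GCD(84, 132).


Tabular extended Euclidean (each row: r = 84*s + 132*t):
r=84, s=1, t=0
r=132, s=0, t=1
q=0: r=84, s=1, t=0   [84*(1) + 132*(0) = 84]
q=1: r=48, s=-1, t=1   [84*(-1) + 132*(1) = 48]
q=1: r=36, s=2, t=-1   [84*(2) + 132*(-1) = 36]
q=1: r=12, s=-3, t=2   [84*(-3) + 132*(2) = 12]
q=3: r=0, s=11, t=-7   [84*(11) + 132*(-7) = 0]
GCD = 12; from the row with r=12: x=-3, y=2
Check: 84*(-3) + 132*(2) = -252 + 264 = 12

GCD = 12, x = -3, y = 2


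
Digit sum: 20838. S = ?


2 + 0 + 8 + 3 + 8 = 21


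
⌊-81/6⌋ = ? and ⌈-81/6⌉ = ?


-81/6 = -13.5000
floor = -14
ceil = -13

floor = -14, ceil = -13


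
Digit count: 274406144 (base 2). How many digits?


274406144 in base 2 = 10000010110110001101100000000
Number of digits = 29

29 digits (base 2)


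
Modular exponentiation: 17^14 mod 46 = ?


17^1 mod 46 = 17
17^2 mod 46 = 13
17^3 mod 46 = 37
17^4 mod 46 = 31
17^5 mod 46 = 21
17^6 mod 46 = 35
17^7 mod 46 = 43
17^8 mod 46 = 41
17^9 mod 46 = 7
17^10 mod 46 = 27
17^11 mod 46 = 45
17^12 mod 46 = 29
17^13 mod 46 = 33
17^14 mod 46 = 9


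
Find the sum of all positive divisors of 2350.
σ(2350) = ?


Divisors of 2350: 1, 2, 5, 10, 25, 47, 50, 94, 235, 470, 1175, 2350
Sum = 1 + 2 + 5 + 10 + 25 + 47 + 50 + 94 + 235 + 470 + 1175 + 2350 = 4464

σ(2350) = 4464


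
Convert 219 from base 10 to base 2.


219 (base 10) = 219 (decimal)
219 (decimal) = 11011011 (base 2)


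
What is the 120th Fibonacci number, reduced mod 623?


F(k) mod 623 for k=1..120:
1, 1, 2, 3, 5, 8, 13, 21, 34, 55, 89, 144, 233, 377, 610, 364, 351, 92, 443, 535, 355, 267, 622, 266, 265, 531, 173, 81, 254, 335, 589, 301, 267, 568, 212, 157, 369, 526, 272, 175, 447, 622, 446, 445, 268, 90, 358, 448, 183, 8, 191, 199, 390, 589, 356, 322, 55, 377, 432, 186, 618, 181, 176, 357, 533, 267, 177, 444, 621, 442, 440, 259, 76, 335, 411, 123, 534, 34, 568, 602, 547, 526, 450, 353, 180, 533, 90, 0, 90, 90, 180, 270, 450, 97, 547, 21, 568, 589, 534, 500, 411, 288, 76, 364, 440, 181, 621, 179, 177, 356, 533, 266, 176, 442, 618, 437, 432, 246, 55, 301
F(120) mod 623 = 301


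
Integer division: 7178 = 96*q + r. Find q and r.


7178 = 96 * 74 + 74
Check: 7104 + 74 = 7178

q = 74, r = 74


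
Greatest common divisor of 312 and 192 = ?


312 = 1 * 192 + 120
192 = 1 * 120 + 72
120 = 1 * 72 + 48
72 = 1 * 48 + 24
48 = 2 * 24 + 0
GCD = 24


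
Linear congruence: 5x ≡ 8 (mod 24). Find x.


GCD(5, 24) = 1, unique solution
a^(-1) mod 24 = 5
x = 5 * 8 mod 24 = 16

x ≡ 16 (mod 24)


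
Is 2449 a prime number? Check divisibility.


2449 / 31 = 79 (exact division)
2449 is NOT prime.

No, 2449 is not prime


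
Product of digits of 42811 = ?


4 × 2 × 8 × 1 × 1 = 64


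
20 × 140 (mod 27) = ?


20 × 140 = 2800
2800 mod 27 = 19


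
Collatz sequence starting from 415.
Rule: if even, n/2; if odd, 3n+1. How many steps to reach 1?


415 → 1246 → 623 → 1870 → 935 → 2806 → 1403 → 4210 → 2105 → 6316 → 3158 → 1579 → 4738 → 2369 → 7108 → 3554 → 1777 → 5332 → 2666 → 1333 → 4000 → 2000 → 1000 → 500 → 250 → 125 → 376 → 188 → 94 → 47 → 142 → 71 → 214 → 107 → 322 → 161 → 484 → 242 → 121 → 364 → 182 → 91 → 274 → 137 → 412 → 206 → 103 → 310 → 155 → 466 → 233 → 700 → 350 → 175 → 526 → 263 → 790 → 395 → 1186 → 593 → 1780 → 890 → 445 → 1336 → 668 → 334 → 167 → 502 → 251 → 754 → 377 → 1132 → 566 → 283 → 850 → 425 → 1276 → 638 → 319 → 958 → 479 → 1438 → 719 → 2158 → 1079 → 3238 → 1619 → 4858 → 2429 → 7288 → 3644 → 1822 → 911 → 2734 → 1367 → 4102 → 2051 → 6154 → 3077 → 9232 → 4616 → 2308 → 1154 → 577 → 1732 → 866 → 433 → 1300 → 650 → 325 → 976 → 488 → 244 → 122 → 61 → 184 → 92 → 46 → 23 → 70 → 35 → 106 → 53 → 160 → 80 → 40 → 20 → 10 → 5 → 16 → 8 → 4 → 2 → 1
Total steps = 133

133 steps


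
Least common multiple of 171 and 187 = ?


GCD(171, 187) = 1
LCM = 171*187/1 = 31977/1 = 31977

LCM = 31977


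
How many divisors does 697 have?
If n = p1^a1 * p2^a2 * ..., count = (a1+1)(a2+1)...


697 = 17^1 × 41^1
d(697) = (1+1) × (1+1) = 4

4 divisors


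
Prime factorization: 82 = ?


82 / 2 = 41
41 / 41 = 1
82 = 2 × 41


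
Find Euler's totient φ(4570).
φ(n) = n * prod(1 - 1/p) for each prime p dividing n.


4570 = 2 × 5 × 457
Prime factors: 2, 5, 457
φ(4570) = 4570 × (1-1/2) × (1-1/5) × (1-1/457)
= 4570 × 1/2 × 4/5 × 456/457 = 1824

φ(4570) = 1824


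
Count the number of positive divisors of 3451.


3451 = 7^1 × 17^1 × 29^1
d(3451) = (1+1) × (1+1) × (1+1) = 8

8 divisors


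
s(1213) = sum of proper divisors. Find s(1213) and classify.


Proper divisors: 1
Sum = 1 = 1
1 < 1213 → deficient

s(1213) = 1 (deficient)


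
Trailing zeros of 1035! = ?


floor(1035/5) = 207
floor(1035/25) = 41
floor(1035/125) = 8
floor(1035/625) = 1
Total = 257

257 trailing zeros


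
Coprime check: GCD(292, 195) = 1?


Euclidean algorithm:
292 = 1 * 195 + 97
195 = 2 * 97 + 1
97 = 97 * 1 + 0
GCD(292, 195) = 1

Yes, coprime (GCD = 1)
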